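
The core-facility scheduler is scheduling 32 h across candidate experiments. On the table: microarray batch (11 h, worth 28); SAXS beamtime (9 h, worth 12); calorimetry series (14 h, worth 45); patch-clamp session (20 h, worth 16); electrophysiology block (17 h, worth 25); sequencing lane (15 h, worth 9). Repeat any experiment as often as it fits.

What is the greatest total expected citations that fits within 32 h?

90

2×calorimetry series uses 28 of the 32 h and totals 90.
That's the maximum — no swap from here does better than 90.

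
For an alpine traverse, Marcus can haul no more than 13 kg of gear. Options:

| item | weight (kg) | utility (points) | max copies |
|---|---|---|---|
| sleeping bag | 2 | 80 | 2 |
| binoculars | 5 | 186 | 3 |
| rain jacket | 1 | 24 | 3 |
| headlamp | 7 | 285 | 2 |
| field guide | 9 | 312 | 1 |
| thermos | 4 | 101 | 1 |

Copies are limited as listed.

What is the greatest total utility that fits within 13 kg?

Ranking by ratio (utility/kg): headlamp 40.71, sleeping bag 40.00, binoculars 37.20, field guide 34.67.
Greedy by ratio would take 2×sleeping bag + 2×rain jacket + headlamp: 13 kg used, total 493.
Dropping 2×sleeping bag and rain jacket frees 5 kg; slotting in binoculars (5 kg) lifts the total to 495 at 13 kg.

495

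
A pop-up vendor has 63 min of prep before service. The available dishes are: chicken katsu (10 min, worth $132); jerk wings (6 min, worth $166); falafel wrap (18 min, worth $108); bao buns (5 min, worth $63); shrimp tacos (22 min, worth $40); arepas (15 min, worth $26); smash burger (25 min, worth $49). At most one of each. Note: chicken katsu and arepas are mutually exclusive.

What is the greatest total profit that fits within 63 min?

509

The ratio ordering already packs tightly: chicken katsu + jerk wings + falafel wrap + bao buns + shrimp tacos, 61 min, 509.
Runner-up chicken katsu + jerk wings + falafel wrap + bao buns tops out at 469.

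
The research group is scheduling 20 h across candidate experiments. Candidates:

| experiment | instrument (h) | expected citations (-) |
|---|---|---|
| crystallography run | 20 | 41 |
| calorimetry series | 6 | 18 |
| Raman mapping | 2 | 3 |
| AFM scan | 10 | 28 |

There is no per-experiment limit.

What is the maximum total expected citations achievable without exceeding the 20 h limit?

57

3×calorimetry series + Raman mapping uses 20 of the 20 h and totals 57.
Nothing else within 20 h beats 57.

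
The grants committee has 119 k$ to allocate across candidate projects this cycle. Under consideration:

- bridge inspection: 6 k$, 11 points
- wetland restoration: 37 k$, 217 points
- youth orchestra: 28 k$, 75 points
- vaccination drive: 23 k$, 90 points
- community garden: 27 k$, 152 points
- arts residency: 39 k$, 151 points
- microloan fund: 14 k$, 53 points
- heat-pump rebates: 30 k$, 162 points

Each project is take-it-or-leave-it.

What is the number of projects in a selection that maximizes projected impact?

4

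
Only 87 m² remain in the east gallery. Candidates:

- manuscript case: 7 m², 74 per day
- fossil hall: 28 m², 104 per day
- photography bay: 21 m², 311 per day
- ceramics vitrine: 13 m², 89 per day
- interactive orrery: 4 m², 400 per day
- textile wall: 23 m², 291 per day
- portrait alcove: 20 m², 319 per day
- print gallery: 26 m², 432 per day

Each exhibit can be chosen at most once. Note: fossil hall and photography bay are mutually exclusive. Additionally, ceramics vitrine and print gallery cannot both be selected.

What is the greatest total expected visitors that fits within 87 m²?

Ranking by ratio (expected visitors/m²): interactive orrery 100.00, print gallery 16.62, portrait alcove 15.95, photography bay 14.81.
Best packing: manuscript case + photography bay + interactive orrery + portrait alcove + print gallery — 78 m², 1536 total.
That's the maximum — no feasible swap from here does better than 1536.

1536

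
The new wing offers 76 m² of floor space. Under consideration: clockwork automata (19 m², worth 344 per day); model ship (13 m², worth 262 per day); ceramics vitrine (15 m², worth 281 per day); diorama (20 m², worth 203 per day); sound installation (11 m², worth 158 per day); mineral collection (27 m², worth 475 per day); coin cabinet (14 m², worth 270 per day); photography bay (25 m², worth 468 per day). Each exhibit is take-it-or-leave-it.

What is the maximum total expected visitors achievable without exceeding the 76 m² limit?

1370

Filling by ratio: model ship + ceramics vitrine + coin cabinet + photography bay for 1281, with 9 m² left unused.
The 38 m² tied up in model ship and photography bay is better spent on clockwork automata + mineral collection — total rises to 1370 (75 m²).
Next best is model ship + sound installation + mineral collection + photography bay at 1363 (76 m²) — short by 7.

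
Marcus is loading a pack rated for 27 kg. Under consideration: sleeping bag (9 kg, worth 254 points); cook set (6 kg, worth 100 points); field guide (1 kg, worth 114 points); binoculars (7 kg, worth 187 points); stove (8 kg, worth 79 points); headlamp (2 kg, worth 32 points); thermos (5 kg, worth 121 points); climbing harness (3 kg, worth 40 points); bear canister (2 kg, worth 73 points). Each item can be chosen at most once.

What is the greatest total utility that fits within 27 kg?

By utility per kg: field guide 114.00, bear canister 36.50, sleeping bag 28.22, binoculars 26.71 lead.
The ratio heuristic lands on sleeping bag + field guide + binoculars + headlamp + thermos + bear canister (781) but leaves 1 kg idle.
The 2 kg tied up in headlamp is better spent on climbing harness — total rises to 789 (27 kg).
The closest alternative, sleeping bag + field guide + binoculars + headlamp + thermos + bear canister, reaches only 781.

789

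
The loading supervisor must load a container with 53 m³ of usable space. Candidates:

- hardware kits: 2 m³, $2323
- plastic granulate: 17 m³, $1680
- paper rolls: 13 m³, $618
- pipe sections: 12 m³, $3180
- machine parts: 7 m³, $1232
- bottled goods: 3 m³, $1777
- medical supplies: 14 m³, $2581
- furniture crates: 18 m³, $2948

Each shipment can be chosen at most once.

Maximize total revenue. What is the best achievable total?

Ranking by ratio (revenue/m³): hardware kits 1161.50, bottled goods 592.33, pipe sections 265.00, medical supplies 184.36.
The ratio heuristic lands on hardware kits + paper rolls + pipe sections + machine parts + bottled goods + medical supplies (11711) but leaves 2 m³ idle.
Dropping paper rolls and machine parts frees 20 m³; slotting in furniture crates (18 m³) lifts the total to 12809 at 49 m³.
That's the maximum — no swap from here does better than 12809.

12809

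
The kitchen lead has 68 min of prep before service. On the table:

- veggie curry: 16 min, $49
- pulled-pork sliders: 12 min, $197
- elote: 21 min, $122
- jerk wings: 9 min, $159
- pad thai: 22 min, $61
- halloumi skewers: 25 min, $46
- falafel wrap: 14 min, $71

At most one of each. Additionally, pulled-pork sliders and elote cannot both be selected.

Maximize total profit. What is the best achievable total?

Density check — jerk wings 17.67, pulled-pork sliders 16.42, elote 5.81, falafel wrap 5.07 are the best per min.
Pulled-pork sliders + jerk wings + pad thai + falafel wrap uses 57 of the 68 min and totals 488.
An exhaustive check of the 128 subsets confirms 488.

488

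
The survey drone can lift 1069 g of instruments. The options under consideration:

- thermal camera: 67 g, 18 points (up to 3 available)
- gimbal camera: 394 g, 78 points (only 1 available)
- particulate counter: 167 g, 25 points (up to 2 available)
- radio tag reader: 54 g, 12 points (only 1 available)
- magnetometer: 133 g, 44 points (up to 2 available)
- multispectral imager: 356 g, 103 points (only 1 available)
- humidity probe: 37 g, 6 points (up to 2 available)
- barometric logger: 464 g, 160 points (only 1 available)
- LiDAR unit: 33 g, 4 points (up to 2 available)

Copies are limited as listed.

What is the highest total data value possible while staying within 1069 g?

Taking the top-ratio sensors first gives 3×thermal camera + radio tag reader + 2×magnetometer + 2×humidity probe + barometric logger for 326 (1059 g).
But thermal camera + magnetometer + multispectral imager + humidity probe + barometric logger fits in 1057 g and reaches 331.
Nothing else within 1069 g beats 331.

331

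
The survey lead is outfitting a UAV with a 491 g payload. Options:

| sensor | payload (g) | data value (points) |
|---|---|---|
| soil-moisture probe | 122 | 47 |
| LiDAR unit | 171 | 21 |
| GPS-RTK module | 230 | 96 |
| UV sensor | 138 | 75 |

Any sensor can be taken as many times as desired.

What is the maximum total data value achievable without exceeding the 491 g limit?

225

Best packing: 3×UV sensor — 414 g, 225 total.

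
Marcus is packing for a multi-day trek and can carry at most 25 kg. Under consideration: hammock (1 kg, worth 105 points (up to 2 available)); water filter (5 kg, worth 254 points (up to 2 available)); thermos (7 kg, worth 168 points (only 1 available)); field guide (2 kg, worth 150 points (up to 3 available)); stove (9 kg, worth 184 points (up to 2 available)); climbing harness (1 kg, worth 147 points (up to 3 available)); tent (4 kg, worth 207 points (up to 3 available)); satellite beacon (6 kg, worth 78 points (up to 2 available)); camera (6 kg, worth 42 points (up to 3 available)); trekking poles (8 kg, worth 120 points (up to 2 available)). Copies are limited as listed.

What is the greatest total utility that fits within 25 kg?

1816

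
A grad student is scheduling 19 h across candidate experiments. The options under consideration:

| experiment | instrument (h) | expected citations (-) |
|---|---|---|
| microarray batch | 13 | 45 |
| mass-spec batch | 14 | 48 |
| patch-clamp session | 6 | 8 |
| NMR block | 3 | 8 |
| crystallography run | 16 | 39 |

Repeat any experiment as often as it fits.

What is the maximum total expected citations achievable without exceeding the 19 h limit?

The ratio ordering already packs tightly: microarray batch + 2×NMR block, 19 h, 61.
No other feasible combination exceeds 61.

61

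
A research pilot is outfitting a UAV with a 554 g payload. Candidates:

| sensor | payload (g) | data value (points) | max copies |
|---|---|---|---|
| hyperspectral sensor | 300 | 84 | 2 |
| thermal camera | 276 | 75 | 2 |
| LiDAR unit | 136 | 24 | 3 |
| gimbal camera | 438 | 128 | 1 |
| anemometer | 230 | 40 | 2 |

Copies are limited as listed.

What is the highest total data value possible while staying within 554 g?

150

Ranking by ratio (data value/g): gimbal camera 0.29, hyperspectral sensor 0.28, thermal camera 0.27.
Taking the top-ratio sensors first gives gimbal camera for 128 (438 g).
Replace gimbal camera with 2×thermal camera: the trade gains 22 net, giving 150 at 552 g.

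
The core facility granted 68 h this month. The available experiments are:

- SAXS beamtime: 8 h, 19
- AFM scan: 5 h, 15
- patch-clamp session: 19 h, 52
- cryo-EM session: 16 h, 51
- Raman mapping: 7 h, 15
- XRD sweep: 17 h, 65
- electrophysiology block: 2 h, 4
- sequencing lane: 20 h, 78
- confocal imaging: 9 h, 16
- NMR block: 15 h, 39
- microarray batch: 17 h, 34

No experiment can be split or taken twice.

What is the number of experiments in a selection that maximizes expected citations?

4

The maximum expected citations within 68 h is 233.
One optimal bundle: cryo-EM session + XRD sweep + sequencing lane + NMR block (68 h).
Every optimal selection uses 4 experiments.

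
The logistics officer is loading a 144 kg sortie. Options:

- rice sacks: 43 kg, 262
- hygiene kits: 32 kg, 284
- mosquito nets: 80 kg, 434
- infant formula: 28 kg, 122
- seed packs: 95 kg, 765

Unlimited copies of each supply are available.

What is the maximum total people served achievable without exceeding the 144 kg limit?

1136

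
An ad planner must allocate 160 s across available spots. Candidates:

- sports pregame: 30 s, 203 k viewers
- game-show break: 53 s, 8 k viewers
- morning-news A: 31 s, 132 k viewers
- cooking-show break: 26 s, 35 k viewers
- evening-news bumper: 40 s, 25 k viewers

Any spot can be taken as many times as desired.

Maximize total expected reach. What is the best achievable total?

Density check — sports pregame 6.77, morning-news A 4.26, cooking-show break 1.35 are the best per s.
Best packing: 5×sports pregame — 150 s, 1015 total.
The spare 10 s is too small for any remaining spot, and no exchange beats 1015.

1015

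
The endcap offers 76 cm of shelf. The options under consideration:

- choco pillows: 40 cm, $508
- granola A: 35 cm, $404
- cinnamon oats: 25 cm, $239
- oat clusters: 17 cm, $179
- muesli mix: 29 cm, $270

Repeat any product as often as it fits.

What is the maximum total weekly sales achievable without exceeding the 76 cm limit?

912

Taking choco pillows + granola A: 75 cm used, 912 in weekly sales.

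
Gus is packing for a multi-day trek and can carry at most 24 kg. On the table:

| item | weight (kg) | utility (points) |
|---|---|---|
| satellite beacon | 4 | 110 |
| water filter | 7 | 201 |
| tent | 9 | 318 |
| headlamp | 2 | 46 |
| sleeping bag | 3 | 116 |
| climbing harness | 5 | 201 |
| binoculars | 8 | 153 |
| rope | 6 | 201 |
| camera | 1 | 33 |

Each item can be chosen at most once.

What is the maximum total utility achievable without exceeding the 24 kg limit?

869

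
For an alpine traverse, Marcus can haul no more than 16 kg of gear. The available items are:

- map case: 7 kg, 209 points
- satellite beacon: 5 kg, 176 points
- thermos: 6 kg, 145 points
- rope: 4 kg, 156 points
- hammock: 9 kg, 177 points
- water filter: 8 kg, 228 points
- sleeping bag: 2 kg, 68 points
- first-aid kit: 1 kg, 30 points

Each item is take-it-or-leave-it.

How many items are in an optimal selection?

3

Best achievable utility is 541.
One optimal bundle: map case + satellite beacon + rope (16 kg).
Any selection reaching 541 contains exactly 3 items.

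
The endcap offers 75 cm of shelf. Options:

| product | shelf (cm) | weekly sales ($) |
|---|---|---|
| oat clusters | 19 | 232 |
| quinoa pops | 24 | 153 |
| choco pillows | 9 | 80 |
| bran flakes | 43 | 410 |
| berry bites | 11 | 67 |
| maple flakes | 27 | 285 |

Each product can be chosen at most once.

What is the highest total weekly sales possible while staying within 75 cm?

722

By weekly sales per cm: oat clusters 12.21, maple flakes 10.56, bran flakes 9.53, choco pillows 8.89 lead.
Filling by ratio: oat clusters + choco pillows + berry bites + maple flakes for 664, with 9 cm left unused.
Replace berry bites and maple flakes with bran flakes: the trade gains 58 net, giving 722 at 71 cm.
The closest alternative, oat clusters + bran flakes + berry bites, reaches only 709.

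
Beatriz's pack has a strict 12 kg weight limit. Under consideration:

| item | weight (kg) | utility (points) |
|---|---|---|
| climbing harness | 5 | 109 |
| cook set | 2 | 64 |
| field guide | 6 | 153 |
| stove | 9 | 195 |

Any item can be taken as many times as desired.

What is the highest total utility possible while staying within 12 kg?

384

6×cook set uses 12 of the 12 kg and totals 384.
That's the maximum — no swap from here does better than 384.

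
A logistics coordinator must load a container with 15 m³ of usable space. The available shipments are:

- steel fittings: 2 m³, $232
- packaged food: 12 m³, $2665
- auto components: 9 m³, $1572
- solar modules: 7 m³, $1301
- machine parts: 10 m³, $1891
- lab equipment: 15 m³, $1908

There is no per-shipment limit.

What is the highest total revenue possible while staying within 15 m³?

Density check — packaged food 222.08, machine parts 189.10, solar modules 185.86, auto components 174.67 are the best per m³.
The ratio ordering already packs tightly: steel fittings + packaged food, 14 m³, 2897.

2897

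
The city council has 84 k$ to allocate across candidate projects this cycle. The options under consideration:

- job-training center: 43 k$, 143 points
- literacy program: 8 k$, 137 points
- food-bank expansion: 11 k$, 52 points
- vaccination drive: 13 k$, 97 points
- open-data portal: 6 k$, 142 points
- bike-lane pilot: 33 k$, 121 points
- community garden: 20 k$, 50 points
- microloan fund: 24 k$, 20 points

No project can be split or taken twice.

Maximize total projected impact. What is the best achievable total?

571

The ratio heuristic lands on literacy program + food-bank expansion + vaccination drive + open-data portal + bike-lane pilot (549) but leaves 13 k$ idle.
Dropping bike-lane pilot frees 33 k$; slotting in job-training center (43 k$) lifts the total to 571 at 81 k$.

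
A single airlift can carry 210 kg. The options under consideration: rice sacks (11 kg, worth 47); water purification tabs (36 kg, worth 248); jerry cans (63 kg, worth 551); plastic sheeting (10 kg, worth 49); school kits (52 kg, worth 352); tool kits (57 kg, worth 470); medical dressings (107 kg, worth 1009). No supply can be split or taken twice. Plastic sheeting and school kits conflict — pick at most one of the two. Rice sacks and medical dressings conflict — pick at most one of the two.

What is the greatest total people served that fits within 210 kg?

1808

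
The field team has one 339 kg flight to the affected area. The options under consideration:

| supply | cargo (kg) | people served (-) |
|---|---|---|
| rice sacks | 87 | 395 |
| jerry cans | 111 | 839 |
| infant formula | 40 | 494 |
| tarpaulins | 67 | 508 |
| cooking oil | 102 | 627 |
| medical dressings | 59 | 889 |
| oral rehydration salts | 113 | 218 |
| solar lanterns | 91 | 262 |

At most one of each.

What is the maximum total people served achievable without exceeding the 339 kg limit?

2863

Density check — medical dressings 15.07, infant formula 12.35, tarpaulins 7.58, jerry cans 7.56 are the best per kg.
The ratio heuristic lands on jerry cans + infant formula + tarpaulins + medical dressings (2730) but leaves 62 kg idle.
Dropping infant formula frees 40 kg; slotting in cooking oil (102 kg) lifts the total to 2863 at 339 kg.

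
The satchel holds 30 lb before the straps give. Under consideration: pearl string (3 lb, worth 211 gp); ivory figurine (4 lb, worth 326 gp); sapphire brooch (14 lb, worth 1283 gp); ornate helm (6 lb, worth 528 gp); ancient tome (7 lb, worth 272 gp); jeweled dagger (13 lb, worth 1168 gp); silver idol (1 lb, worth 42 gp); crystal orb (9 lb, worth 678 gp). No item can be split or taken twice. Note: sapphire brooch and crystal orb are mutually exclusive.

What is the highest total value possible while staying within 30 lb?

Best packing: pearl string + sapphire brooch + jeweled dagger — 30 lb, 2662 total.
The closest alternative, sapphire brooch + jeweled dagger + silver idol, reaches only 2493.

2662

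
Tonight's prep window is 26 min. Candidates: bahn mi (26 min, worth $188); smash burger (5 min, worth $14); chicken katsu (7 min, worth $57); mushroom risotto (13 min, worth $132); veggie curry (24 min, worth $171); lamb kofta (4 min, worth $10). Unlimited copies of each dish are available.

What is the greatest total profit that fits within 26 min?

Best packing: 2×mushroom risotto — 26 min, 264 total.
Every other selection either busts 26 min or fails to beat 264.

264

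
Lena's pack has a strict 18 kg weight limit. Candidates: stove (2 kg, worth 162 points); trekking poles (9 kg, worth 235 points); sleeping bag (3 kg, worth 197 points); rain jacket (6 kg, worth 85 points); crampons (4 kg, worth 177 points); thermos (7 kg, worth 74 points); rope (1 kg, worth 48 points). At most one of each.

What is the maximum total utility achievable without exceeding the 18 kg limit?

Filling by ratio: stove + sleeping bag + rain jacket + crampons + rope for 669, with 2 kg left unused.
The 7 kg tied up in rain jacket and rope is better spent on trekking poles — total rises to 771 (18 kg).
The closest alternative, stove + sleeping bag + rain jacket + crampons + rope, reaches only 669.

771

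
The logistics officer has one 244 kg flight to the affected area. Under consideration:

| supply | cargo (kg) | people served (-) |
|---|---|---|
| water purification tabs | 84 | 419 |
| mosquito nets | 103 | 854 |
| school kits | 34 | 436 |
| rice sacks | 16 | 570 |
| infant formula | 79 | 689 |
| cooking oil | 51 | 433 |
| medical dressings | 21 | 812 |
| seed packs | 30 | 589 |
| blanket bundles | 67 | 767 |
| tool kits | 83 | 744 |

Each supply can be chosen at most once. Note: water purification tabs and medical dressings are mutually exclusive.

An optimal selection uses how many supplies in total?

6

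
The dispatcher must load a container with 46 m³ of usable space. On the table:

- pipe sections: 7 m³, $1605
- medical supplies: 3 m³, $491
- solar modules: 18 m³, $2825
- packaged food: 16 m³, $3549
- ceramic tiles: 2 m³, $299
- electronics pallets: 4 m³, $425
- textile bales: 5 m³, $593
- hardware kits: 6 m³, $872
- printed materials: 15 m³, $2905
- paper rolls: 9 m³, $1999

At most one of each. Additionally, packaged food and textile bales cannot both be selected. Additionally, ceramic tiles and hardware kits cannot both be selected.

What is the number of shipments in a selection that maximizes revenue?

4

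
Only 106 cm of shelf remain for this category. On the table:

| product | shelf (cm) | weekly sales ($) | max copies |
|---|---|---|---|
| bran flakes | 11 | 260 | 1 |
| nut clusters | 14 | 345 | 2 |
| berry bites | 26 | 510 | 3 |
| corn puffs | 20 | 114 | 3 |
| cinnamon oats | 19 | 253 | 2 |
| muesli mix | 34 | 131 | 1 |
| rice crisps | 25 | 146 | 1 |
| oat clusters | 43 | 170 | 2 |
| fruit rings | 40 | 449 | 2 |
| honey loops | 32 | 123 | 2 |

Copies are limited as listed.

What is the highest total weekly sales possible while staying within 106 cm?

2220

Ranking by ratio (weekly sales/cm): nut clusters 24.64, bran flakes 23.64, berry bites 19.62, cinnamon oats 13.32.
A density-first pass picks bran flakes + 2×nut clusters + 2×berry bites — 1970 at 91 cm.
Replace bran flakes with berry bites: the trade gains 250 net, giving 2220 at 106 cm.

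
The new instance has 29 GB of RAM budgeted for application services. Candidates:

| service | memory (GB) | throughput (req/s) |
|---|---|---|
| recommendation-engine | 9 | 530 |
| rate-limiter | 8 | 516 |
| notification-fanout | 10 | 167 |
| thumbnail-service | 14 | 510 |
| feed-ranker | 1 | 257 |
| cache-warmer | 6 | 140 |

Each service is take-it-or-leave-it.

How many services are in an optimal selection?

4

The maximum throughput within 29 GB is 1470.
For example recommendation-engine + rate-limiter + notification-fanout + feed-ranker achieves it, using 28 GB.
Any selection reaching 1470 contains exactly 4 services.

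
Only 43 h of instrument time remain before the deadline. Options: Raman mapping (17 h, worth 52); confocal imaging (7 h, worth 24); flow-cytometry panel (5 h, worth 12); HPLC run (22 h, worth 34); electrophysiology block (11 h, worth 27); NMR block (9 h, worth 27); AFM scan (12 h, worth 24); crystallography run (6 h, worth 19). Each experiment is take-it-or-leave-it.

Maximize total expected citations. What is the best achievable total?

Density check — confocal imaging 3.43, crystallography run 3.17, Raman mapping 3.06, NMR block 3.00 are the best per h.
Filling by ratio: Raman mapping + confocal imaging + NMR block + crystallography run for 122, with 4 h left unused.
Dropping confocal imaging frees 7 h; slotting in electrophysiology block (11 h) lifts the total to 125 at 43 h.

125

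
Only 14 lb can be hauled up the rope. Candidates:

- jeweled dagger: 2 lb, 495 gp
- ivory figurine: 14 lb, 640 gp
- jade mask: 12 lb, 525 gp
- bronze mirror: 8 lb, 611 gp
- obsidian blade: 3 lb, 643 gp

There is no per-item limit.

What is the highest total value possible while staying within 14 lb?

Taking 7×jeweled dagger: 14 lb used, 3465 in value.
No other feasible combination exceeds 3465.

3465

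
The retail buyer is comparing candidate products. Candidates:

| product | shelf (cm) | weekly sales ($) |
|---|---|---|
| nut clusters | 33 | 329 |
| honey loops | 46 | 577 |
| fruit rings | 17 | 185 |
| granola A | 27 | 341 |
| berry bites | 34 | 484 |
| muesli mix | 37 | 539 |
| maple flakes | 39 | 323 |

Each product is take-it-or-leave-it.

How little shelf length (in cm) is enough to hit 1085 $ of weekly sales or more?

83

Look for the lowest-shelf combination reaching 1085.
Taking honey loops + muesli mix gives 1116 (≥ 1085) for 83 cm.
Below 83 cm the best achievable stays under 1085.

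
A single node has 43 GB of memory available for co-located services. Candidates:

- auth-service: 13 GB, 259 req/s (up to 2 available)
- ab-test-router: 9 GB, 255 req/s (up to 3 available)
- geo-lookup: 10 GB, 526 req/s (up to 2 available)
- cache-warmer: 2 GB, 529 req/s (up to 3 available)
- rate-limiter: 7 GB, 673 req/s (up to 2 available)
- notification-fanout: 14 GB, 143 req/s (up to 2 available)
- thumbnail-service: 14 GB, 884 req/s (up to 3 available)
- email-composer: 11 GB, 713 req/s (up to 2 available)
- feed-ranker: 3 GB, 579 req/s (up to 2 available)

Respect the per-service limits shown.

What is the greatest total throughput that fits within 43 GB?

4975

A density-first pass picks 3×cache-warmer + 2×rate-limiter + email-composer + 2×feed-ranker — 4804 at 37 GB.
Dropping email-composer frees 11 GB; slotting in thumbnail-service (14 GB) lifts the total to 4975 at 40 GB.
That's the maximum — no swap from here does better than 4975.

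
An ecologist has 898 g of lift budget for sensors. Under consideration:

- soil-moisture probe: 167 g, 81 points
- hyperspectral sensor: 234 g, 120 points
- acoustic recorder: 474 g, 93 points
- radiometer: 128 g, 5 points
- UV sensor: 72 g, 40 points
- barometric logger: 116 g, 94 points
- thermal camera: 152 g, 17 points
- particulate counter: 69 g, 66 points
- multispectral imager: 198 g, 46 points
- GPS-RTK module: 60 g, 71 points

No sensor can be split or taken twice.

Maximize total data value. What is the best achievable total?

489

Density check — GPS-RTK module 1.18, particulate counter 0.96, barometric logger 0.81 are the best per g.
Taking soil-moisture probe + hyperspectral sensor + UV sensor + barometric logger + thermal camera + particulate counter + GPS-RTK module: 870 g used, 489 in data value.
Next best is soil-moisture probe + hyperspectral sensor + barometric logger + particulate counter + multispectral imager + GPS-RTK module at 478 (844 g) — short by 11.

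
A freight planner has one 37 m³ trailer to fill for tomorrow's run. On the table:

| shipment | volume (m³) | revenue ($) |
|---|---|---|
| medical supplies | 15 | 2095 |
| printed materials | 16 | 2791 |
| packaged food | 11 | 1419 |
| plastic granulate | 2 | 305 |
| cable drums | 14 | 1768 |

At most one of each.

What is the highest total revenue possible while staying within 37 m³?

Medical supplies + printed materials + plastic granulate uses 33 of the 37 m³ and totals 5191.
Runner-up medical supplies + printed materials tops out at 4886.

5191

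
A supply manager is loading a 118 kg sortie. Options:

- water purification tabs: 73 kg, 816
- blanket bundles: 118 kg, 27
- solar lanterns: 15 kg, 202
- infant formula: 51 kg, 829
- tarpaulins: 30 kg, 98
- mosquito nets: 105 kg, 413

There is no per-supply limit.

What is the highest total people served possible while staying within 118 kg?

1860

Best packing: solar lanterns + 2×infant formula — 117 kg, 1860 total.
That's the maximum — no swap from here does better than 1860.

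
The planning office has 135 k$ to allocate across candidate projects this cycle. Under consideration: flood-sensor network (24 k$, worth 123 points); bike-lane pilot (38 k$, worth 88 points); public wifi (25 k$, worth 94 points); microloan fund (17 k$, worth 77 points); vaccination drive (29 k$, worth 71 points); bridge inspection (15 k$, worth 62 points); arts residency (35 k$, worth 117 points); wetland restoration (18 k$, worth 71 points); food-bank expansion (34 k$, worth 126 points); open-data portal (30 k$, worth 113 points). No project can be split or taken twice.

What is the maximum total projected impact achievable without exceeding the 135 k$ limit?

Greedy by ratio would take flood-sensor network + public wifi + microloan fund + bridge inspection + wetland restoration + open-data portal: 129 k$ used, total 540.
Dropping open-data portal frees 30 k$; slotting in food-bank expansion (34 k$) lifts the total to 553 at 133 k$.
That's the maximum — no swap from here does better than 553.

553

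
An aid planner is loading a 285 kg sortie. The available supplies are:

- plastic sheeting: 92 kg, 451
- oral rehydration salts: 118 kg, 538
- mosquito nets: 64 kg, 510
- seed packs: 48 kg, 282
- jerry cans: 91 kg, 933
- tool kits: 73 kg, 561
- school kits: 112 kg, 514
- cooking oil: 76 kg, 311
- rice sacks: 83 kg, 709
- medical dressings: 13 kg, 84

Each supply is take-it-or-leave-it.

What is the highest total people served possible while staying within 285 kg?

Ranking by ratio (people served/kg): jerry cans 10.25, rice sacks 8.54, mosquito nets 7.97, tool kits 7.68.
Taking the top-ratio supplies first gives mosquito nets + jerry cans + rice sacks + medical dressings for 2236 (251 kg).
Replace mosquito nets with tool kits: the trade gains 51 net, giving 2287 at 260 kg.
Runner-up mosquito nets + seed packs + jerry cans + tool kits tops out at 2286.

2287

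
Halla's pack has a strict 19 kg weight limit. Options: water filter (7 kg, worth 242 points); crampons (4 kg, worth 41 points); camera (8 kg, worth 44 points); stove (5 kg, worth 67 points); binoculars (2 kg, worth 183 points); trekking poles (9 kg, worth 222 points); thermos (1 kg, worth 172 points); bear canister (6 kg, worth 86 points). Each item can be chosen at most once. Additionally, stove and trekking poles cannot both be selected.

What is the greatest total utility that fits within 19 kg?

The ratio ordering already packs tightly: water filter + binoculars + trekking poles + thermos, 19 kg, 819.
Next best is water filter + crampons + stove + binoculars + thermos at 705 (19 kg) — short by 114.

819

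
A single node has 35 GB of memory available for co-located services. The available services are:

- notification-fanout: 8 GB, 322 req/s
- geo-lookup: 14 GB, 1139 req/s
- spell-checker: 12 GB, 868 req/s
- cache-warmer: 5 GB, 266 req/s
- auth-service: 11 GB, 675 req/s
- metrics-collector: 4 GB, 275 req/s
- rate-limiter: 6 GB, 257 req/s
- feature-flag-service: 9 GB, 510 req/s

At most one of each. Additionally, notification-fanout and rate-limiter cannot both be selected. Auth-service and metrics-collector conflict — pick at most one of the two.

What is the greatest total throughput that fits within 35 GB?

2548

Ranking by ratio (throughput/GB): geo-lookup 81.36, spell-checker 72.33, metrics-collector 68.75.
Taking geo-lookup + spell-checker + cache-warmer + metrics-collector: 35 GB used, 2548 in throughput.
Every other selection either busts 35 GB or breaks a pairing rule or fails to beat 2548.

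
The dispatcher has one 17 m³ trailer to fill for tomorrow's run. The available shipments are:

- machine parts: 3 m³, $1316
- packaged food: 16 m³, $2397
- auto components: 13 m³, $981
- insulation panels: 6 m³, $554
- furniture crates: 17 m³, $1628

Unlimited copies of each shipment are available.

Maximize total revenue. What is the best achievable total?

Taking 5×machine parts: 15 m³ used, 6580 in revenue.
No other feasible combination exceeds 6580.

6580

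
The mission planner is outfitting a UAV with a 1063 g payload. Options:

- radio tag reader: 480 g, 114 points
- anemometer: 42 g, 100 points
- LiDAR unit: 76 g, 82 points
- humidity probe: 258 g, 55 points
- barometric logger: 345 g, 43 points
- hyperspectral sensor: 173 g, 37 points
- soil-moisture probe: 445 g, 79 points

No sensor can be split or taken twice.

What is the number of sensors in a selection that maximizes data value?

Best achievable data value is 388.
For example radio tag reader + anemometer + LiDAR unit + humidity probe + hyperspectral sensor achieves it, using 1029 g.
Every optimal selection uses 5 sensors.

5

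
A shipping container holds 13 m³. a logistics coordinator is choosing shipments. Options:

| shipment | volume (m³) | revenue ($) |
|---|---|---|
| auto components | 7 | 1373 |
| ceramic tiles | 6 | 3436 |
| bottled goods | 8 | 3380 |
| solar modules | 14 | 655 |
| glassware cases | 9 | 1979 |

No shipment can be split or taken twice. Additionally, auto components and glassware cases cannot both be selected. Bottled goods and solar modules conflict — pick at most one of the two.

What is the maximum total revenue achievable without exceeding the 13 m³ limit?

4809

Taking auto components + ceramic tiles: 13 m³ used, 4809 in revenue.
That's the maximum — no feasible swap from here does better than 4809.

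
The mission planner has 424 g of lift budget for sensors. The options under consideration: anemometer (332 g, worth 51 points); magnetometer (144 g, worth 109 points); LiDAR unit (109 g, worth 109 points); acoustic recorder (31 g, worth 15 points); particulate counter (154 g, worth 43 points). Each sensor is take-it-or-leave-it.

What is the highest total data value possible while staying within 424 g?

261

By data value per g: LiDAR unit 1.00, magnetometer 0.76, acoustic recorder 0.48 lead.
Filling by ratio: magnetometer + LiDAR unit + acoustic recorder for 233, with 140 g left unused.
Replace acoustic recorder with particulate counter: the trade gains 28 net, giving 261 at 407 g.
Runner-up magnetometer + LiDAR unit + acoustic recorder tops out at 233.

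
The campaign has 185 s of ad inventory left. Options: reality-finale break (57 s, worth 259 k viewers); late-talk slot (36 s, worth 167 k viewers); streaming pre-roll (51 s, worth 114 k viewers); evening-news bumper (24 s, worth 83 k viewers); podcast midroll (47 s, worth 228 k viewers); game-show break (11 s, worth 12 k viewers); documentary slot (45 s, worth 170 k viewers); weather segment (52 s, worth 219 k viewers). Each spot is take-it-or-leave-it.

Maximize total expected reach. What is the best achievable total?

Best packing: reality-finale break + late-talk slot + podcast midroll + documentary slot — 185 s, 824 total.
Next best is reality-finale break + evening-news bumper + podcast midroll + weather segment at 789 (180 s) — short by 35.

824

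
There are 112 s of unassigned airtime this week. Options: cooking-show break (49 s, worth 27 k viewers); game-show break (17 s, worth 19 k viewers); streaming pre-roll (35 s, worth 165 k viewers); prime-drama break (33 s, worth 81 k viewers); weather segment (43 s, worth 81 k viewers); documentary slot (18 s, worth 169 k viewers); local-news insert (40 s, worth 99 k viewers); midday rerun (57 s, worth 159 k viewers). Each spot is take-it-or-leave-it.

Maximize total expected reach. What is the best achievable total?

493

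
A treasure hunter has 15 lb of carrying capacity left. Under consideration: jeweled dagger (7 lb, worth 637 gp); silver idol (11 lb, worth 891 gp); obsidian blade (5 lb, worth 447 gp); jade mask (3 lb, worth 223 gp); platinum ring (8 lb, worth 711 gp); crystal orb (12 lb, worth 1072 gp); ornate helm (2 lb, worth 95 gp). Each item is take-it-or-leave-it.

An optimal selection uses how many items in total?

2

Optimal total is 1348.
jeweled dagger + platinum ring hits 1348 at 15 lb.
All optima have 2 items.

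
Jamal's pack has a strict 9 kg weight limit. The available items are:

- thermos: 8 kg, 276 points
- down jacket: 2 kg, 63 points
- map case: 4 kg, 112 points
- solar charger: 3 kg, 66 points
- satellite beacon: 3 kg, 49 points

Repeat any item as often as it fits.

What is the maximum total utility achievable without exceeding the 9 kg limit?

276

Density check — thermos 34.50, down jacket 31.50, map case 28.00 are the best per kg.
Best packing: thermos — 8 kg, 276 total.
The spare 1 kg is too small for any remaining item, and no exchange beats 276.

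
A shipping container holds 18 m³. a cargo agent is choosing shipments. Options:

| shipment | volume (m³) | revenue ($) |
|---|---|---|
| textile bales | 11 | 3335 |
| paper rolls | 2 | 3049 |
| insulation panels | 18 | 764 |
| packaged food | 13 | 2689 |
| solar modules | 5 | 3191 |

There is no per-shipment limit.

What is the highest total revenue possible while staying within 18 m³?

27441

Taking 9×paper rolls: 18 m³ used, 27441 in revenue.
That's the maximum — no swap from here does better than 27441.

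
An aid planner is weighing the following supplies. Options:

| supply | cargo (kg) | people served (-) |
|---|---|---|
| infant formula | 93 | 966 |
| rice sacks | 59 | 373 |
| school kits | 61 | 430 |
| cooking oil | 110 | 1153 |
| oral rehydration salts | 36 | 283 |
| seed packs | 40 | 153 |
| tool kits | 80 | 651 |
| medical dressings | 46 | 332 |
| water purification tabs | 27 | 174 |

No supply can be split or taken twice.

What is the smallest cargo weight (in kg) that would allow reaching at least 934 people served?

93

Need the lightest bundle worth ≥ 934.
Taking infant formula gives 966 (≥ 934) for 93 kg.
No combination under 93 kg hits 934.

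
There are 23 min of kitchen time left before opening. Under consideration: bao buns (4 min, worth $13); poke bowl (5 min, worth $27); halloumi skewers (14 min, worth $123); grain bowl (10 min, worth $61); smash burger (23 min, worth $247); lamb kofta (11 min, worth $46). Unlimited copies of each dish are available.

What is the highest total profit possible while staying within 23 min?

Smash burger uses 23 of the 23 min and totals 247.

247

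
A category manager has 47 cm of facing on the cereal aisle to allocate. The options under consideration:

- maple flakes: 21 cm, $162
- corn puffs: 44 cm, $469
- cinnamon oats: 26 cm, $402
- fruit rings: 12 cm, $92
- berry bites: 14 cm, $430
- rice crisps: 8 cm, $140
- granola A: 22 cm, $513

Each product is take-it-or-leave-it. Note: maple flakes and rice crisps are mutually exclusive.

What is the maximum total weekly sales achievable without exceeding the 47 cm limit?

Berry bites + rice crisps + granola A uses 44 of the 47 cm and totals 1083.
The spare 3 cm is too small for any remaining product, and no feasible exchange beats 1083.

1083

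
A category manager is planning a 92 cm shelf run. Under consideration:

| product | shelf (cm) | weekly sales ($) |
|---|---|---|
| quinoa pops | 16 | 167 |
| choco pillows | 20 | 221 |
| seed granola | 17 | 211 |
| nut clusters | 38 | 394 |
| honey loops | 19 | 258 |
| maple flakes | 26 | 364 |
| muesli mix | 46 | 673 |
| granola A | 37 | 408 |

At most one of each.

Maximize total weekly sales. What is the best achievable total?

1295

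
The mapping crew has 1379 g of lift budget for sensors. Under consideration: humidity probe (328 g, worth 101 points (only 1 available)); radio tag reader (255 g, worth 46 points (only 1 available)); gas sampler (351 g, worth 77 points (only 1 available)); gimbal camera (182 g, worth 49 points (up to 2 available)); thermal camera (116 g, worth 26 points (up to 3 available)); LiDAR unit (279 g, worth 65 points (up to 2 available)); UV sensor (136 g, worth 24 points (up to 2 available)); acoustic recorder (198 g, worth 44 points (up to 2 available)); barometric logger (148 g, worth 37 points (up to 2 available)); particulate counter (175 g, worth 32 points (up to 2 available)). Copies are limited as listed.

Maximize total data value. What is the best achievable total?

355

Greedy by ratio would take humidity probe + 2×gimbal camera + LiDAR unit + 2×barometric logger: 1267 g used, total 338.
Replace 2×barometric logger with thermal camera + LiDAR unit: the trade gains 17 net, giving 355 at 1366 g.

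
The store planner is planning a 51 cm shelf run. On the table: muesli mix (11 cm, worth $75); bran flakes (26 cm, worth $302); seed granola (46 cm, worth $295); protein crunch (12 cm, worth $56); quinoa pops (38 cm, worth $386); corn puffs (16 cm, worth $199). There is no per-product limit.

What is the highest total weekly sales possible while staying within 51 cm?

Ranking by ratio (weekly sales/cm): corn puffs 12.44, bran flakes 11.62, quinoa pops 10.16, muesli mix 6.82.
Taking 3×corn puffs: 48 cm used, 597 in weekly sales.

597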